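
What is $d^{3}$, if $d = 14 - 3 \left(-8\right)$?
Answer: $54872$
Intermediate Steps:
$d = 38$ ($d = 14 - -24 = 14 + 24 = 38$)
$d^{3} = 38^{3} = 54872$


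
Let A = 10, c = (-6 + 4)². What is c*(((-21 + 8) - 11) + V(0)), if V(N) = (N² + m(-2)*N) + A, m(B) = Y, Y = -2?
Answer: -56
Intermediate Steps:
c = 4 (c = (-2)² = 4)
m(B) = -2
V(N) = 10 + N² - 2*N (V(N) = (N² - 2*N) + 10 = 10 + N² - 2*N)
c*(((-21 + 8) - 11) + V(0)) = 4*(((-21 + 8) - 11) + (10 + 0² - 2*0)) = 4*((-13 - 11) + (10 + 0 + 0)) = 4*(-24 + 10) = 4*(-14) = -56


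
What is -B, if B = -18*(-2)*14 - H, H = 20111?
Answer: 19607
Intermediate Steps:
B = -19607 (B = -18*(-2)*14 - 1*20111 = 36*14 - 20111 = 504 - 20111 = -19607)
-B = -1*(-19607) = 19607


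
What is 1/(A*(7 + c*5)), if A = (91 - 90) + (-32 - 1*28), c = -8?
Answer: 1/1947 ≈ 0.00051361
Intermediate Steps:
A = -59 (A = 1 + (-32 - 28) = 1 - 60 = -59)
1/(A*(7 + c*5)) = 1/(-59*(7 - 8*5)) = 1/(-59*(7 - 40)) = 1/(-59*(-33)) = 1/1947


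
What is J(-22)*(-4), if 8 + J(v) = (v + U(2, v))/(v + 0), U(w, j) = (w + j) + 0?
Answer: 268/11 ≈ 24.364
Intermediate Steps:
U(w, j) = j + w (U(w, j) = (j + w) + 0 = j + w)
J(v) = -8 + (2 + 2*v)/v (J(v) = -8 + (v + (v + 2))/(v + 0) = -8 + (v + (2 + v))/v = -8 + (2 + 2*v)/v)
J(-22)*(-4) = (-6 + 2/(-22))*(-4) = (-6 + 2*(-1/22))*(-4) = (-6 - 1/11)*(-4) = -67/11*(-4) = 268/11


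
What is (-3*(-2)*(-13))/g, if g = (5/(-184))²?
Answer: -2640768/25 ≈ -1.0563e+5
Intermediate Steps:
g = 25/33856 (g = (5*(-1/184))² = (-5/184)² = 25/33856 ≈ 0.00073842)
(-3*(-2)*(-13))/g = (-3*(-2)*(-13))/(25/33856) = (6*(-13))*(33856/25) = -78*33856/25 = -2640768/25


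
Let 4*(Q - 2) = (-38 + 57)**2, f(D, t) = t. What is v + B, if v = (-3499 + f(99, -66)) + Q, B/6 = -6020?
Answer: -158371/4 ≈ -39593.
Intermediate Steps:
B = -36120 (B = 6*(-6020) = -36120)
Q = 369/4 (Q = 2 + (-38 + 57)**2/4 = 2 + (1/4)*19**2 = 2 + (1/4)*361 = 2 + 361/4 = 369/4 ≈ 92.250)
v = -13891/4 (v = (-3499 - 66) + 369/4 = -3565 + 369/4 = -13891/4 ≈ -3472.8)
v + B = -13891/4 - 36120 = -158371/4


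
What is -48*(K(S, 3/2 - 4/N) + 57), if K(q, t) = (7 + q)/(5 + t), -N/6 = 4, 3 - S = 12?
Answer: -13608/5 ≈ -2721.6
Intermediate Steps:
S = -9 (S = 3 - 1*12 = 3 - 12 = -9)
N = -24 (N = -6*4 = -24)
K(q, t) = (7 + q)/(5 + t)
-48*(K(S, 3/2 - 4/N) + 57) = -48*((7 - 9)/(5 + (3/2 - 4/(-24))) + 57) = -48*(-2/(5 + (3*(½) - 4*(-1/24))) + 57) = -48*(-2/(5 + (3/2 + ⅙)) + 57) = -48*(-2/(5 + 5/3) + 57) = -48*(-2/(20/3) + 57) = -48*((3/20)*(-2) + 57) = -48*(-3/10 + 57) = -48*567/10 = -13608/5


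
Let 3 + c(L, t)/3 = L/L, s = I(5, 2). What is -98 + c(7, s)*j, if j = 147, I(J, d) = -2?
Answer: -980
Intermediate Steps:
s = -2
c(L, t) = -6 (c(L, t) = -9 + 3*(L/L) = -9 + 3*1 = -9 + 3 = -6)
-98 + c(7, s)*j = -98 - 6*147 = -98 - 882 = -980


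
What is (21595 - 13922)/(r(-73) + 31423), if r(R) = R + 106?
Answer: 7673/31456 ≈ 0.24393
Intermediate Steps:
r(R) = 106 + R
(21595 - 13922)/(r(-73) + 31423) = (21595 - 13922)/((106 - 73) + 31423) = 7673/(33 + 31423) = 7673/31456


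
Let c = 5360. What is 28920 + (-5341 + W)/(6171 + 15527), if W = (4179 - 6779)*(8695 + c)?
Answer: 590957819/21698 ≈ 27236.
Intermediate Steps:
W = -36543000 (W = (4179 - 6779)*(8695 + 5360) = -2600*14055 = -36543000)
28920 + (-5341 + W)/(6171 + 15527) = 28920 + (-5341 - 36543000)/(6171 + 15527) = 28920 - 36548341/21698 = 590957819/21698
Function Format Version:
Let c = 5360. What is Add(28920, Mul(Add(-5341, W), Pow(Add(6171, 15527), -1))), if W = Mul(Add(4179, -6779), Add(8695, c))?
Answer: Rational(590957819, 21698) ≈ 27236.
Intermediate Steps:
W = -36543000 (W = Mul(Add(4179, -6779), Add(8695, 5360)) = Mul(-2600, 14055) = -36543000)
Add(28920, Mul(Add(-5341, W), Pow(Add(6171, 15527), -1))) = Add(28920, Mul(Add(-5341, -36543000), Pow(Add(6171, 15527), -1))) = Add(28920, Mul(-36548341, Pow(21698, -1))) = Add(28920, Mul(-36548341, Rational(1, 21698))) = Add(28920, Rational(-36548341, 21698)) = Rational(590957819, 21698)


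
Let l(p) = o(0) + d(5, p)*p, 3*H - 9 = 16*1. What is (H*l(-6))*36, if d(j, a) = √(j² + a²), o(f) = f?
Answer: -1800*√61 ≈ -14058.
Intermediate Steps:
H = 25/3 (H = 3 + (16*1)/3 = 3 + (⅓)*16 = 3 + 16/3 = 25/3 ≈ 8.3333)
d(j, a) = √(a² + j²)
l(p) = p*√(25 + p²) (l(p) = 0 + √(p² + 5²)*p = 0 + √(p² + 25)*p = 0 + √(25 + p²)*p = 0 + p*√(25 + p²) = p*√(25 + p²))
(H*l(-6))*36 = (25*(-6*√(25 + (-6)²))/3)*36 = (25*(-6*√(25 + 36))/3)*36 = (25*(-6*√61)/3)*36 = -50*√61*36 = -1800*√61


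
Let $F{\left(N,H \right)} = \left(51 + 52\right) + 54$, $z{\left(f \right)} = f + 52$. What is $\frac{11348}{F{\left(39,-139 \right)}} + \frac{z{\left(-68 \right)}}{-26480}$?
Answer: $\frac{18781097}{259835} \approx 72.281$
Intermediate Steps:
$z{\left(f \right)} = 52 + f$
$F{\left(N,H \right)} = 157$ ($F{\left(N,H \right)} = 103 + 54 = 157$)
$\frac{11348}{F{\left(39,-139 \right)}} + \frac{z{\left(-68 \right)}}{-26480} = \frac{11348}{157} + \frac{52 - 68}{-26480} = 11348 \cdot \frac{1}{157} - - \frac{1}{1655} = \frac{11348}{157} + \frac{1}{1655} = \frac{18781097}{259835}$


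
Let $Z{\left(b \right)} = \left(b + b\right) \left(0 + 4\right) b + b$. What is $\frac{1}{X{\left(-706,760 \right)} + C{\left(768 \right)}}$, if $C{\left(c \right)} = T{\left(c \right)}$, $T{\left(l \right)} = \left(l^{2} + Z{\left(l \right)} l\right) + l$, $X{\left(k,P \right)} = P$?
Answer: $\frac{1}{3625059832} \approx 2.7586 \cdot 10^{-10}$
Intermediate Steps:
$Z{\left(b \right)} = b + 8 b^{2}$ ($Z{\left(b \right)} = 2 b 4 b + b = 8 b b + b = 8 b^{2} + b = b + 8 b^{2}$)
$T{\left(l \right)} = l + l^{2} + l^{2} \left(1 + 8 l\right)$ ($T{\left(l \right)} = \left(l^{2} + l \left(1 + 8 l\right) l\right) + l = \left(l^{2} + l^{2} \left(1 + 8 l\right)\right) + l = l + l^{2} + l^{2} \left(1 + 8 l\right)$)
$C{\left(c \right)} = c \left(1 + c + c \left(1 + 8 c\right)\right)$
$\frac{1}{X{\left(-706,760 \right)} + C{\left(768 \right)}} = \frac{1}{760 + 768 \left(1 + 768 + 768 \left(1 + 8 \cdot 768\right)\right)} = \frac{1}{760 + 768 \left(1 + 768 + 768 \left(1 + 6144\right)\right)} = \frac{1}{760 + 768 \left(1 + 768 + 768 \cdot 6145\right)} = \frac{1}{760 + 768 \left(1 + 768 + 4719360\right)} = \frac{1}{760 + 768 \cdot 4720129} = \frac{1}{760 + 3625059072} = \frac{1}{3625059832}$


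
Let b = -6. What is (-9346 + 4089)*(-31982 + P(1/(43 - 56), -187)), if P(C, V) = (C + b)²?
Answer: 28381055269/169 ≈ 1.6794e+8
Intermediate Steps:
P(C, V) = (-6 + C)² (P(C, V) = (C - 6)² = (-6 + C)²)
(-9346 + 4089)*(-31982 + P(1/(43 - 56), -187)) = (-9346 + 4089)*(-31982 + (-6 + 1/(43 - 56))²) = -5257*(-31982 + (-6 + 1/(-13))²) = -5257*(-31982 + (-6 - 1/13)²) = -5257*(-31982 + (-79/13)²) = -5257*(-31982 + 6241/169) = -5257*(-5398717/169) = 28381055269/169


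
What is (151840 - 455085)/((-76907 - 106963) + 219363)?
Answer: -303245/35493 ≈ -8.5438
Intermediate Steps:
(151840 - 455085)/((-76907 - 106963) + 219363) = -303245/(-183870 + 219363) = -303245/35493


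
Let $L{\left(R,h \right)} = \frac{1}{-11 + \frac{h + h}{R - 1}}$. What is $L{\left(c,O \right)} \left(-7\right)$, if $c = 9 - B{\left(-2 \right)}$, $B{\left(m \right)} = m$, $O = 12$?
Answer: $\frac{35}{43} \approx 0.81395$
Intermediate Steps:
$c = 11$ ($c = 9 - -2 = 9 + 2 = 11$)
$L{\left(R,h \right)} = \frac{1}{-11 + \frac{2 h}{-1 + R}}$
$L{\left(c,O \right)} \left(-7\right) = \frac{-1 + 11}{11 - 121 + 2 \cdot 12} \left(-7\right) = \frac{1}{11 - 121 + 24} \cdot 10 \left(-7\right) = \frac{1}{-86} \cdot 10 \left(-7\right) = \left(- \frac{1}{86}\right) 10 \left(-7\right) = \left(- \frac{5}{43}\right) \left(-7\right) = \frac{35}{43}$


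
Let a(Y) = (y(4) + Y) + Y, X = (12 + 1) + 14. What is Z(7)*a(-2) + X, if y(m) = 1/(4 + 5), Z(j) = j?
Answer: -2/9 ≈ -0.22222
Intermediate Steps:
y(m) = ⅑ (y(m) = 1/9 = ⅑)
X = 27 (X = 13 + 14 = 27)
a(Y) = ⅑ + 2*Y (a(Y) = (⅑ + Y) + Y = ⅑ + 2*Y)
Z(7)*a(-2) + X = 7*(⅑ + 2*(-2)) + 27 = 7*(⅑ - 4) + 27 = 7*(-35/9) + 27 = -245/9 + 27 = -2/9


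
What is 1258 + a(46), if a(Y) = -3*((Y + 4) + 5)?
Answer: 1093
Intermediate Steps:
a(Y) = -27 - 3*Y (a(Y) = -3*((4 + Y) + 5) = -3*(9 + Y) = -27 - 3*Y)
1258 + a(46) = 1258 + (-27 - 3*46) = 1258 + (-27 - 138) = 1258 - 165 = 1093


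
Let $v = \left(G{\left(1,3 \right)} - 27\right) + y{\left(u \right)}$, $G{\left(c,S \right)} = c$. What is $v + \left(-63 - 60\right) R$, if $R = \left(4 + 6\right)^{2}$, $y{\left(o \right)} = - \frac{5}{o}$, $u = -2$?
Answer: $- \frac{24647}{2} \approx -12324.0$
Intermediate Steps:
$R = 100$ ($R = 10^{2} = 100$)
$v = - \frac{47}{2}$ ($v = \left(1 - 27\right) - \frac{5}{-2} = \left(1 - 27\right) - - \frac{5}{2} = \left(1 - 27\right) + \frac{5}{2} = -26 + \frac{5}{2} = - \frac{47}{2} \approx -23.5$)
$v + \left(-63 - 60\right) R = - \frac{47}{2} + \left(-63 - 60\right) 100 = - \frac{47}{2} - 12300 = - \frac{24647}{2}$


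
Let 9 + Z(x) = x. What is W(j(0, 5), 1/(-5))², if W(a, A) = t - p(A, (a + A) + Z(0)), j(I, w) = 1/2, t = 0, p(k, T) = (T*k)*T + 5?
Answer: 25694761/250000 ≈ 102.78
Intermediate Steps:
Z(x) = -9 + x
p(k, T) = 5 + k*T² (p(k, T) = k*T² + 5 = 5 + k*T²)
j(I, w) = ½
W(a, A) = -5 - A*(-9 + A + a)² (W(a, A) = 0 - (5 + A*((a + A) + (-9 + 0))²) = 0 - (5 + A*((A + a) - 9)²) = 0 - (5 + A*(-9 + A + a)²) = 0 + (-5 - A*(-9 + A + a)²) = -5 - A*(-9 + A + a)²)
W(j(0, 5), 1/(-5))² = (-5 - 1*(-9 + 1/(-5) + ½)²/(-5))² = (-5 - 1*(-⅕)*(-9 - ⅕ + ½)²)² = (-5 - 1*(-⅕)*(-87/10)²)² = (-5 - 1*(-⅕)*7569/100)² = (-5 + 7569/500)² = (5069/500)² = 25694761/250000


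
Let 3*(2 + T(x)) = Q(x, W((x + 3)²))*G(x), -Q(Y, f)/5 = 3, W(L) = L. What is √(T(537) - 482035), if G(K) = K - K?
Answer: I*√482037 ≈ 694.29*I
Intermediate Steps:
G(K) = 0
Q(Y, f) = -15 (Q(Y, f) = -5*3 = -15)
T(x) = -2 (T(x) = -2 + (-15*0)/3 = -2 + (⅓)*0 = -2 + 0 = -2)
√(T(537) - 482035) = √(-2 - 482035) = √(-482037) = I*√482037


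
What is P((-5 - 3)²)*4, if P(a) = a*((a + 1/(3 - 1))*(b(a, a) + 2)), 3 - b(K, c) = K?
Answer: -974208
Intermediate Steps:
b(K, c) = 3 - K
P(a) = a*(½ + a)*(5 - a) (P(a) = a*((a + 1/(3 - 1))*((3 - a) + 2)) = a*((a + 1/2)*(5 - a)) = a*((a + ½)*(5 - a)) = a*((½ + a)*(5 - a)) = a*(½ + a)*(5 - a))
P((-5 - 3)²)*4 = ((-5 - 3)²*(5 - 2*(-5 - 3)⁴ + 9*(-5 - 3)²)/2)*4 = ((½)*(-8)²*(5 - 2*((-8)²)² + 9*(-8)²))*4 = ((½)*64*(5 - 2*64² + 9*64))*4 = ((½)*64*(5 - 2*4096 + 576))*4 = ((½)*64*(5 - 8192 + 576))*4 = ((½)*64*(-7611))*4 = -243552*4 = -974208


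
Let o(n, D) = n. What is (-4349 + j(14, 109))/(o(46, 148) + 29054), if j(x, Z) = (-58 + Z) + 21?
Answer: -4277/29100 ≈ -0.14698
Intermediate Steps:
j(x, Z) = -37 + Z
(-4349 + j(14, 109))/(o(46, 148) + 29054) = (-4349 + (-37 + 109))/(46 + 29054) = (-4349 + 72)/29100 = -4277*1/29100 = -4277/29100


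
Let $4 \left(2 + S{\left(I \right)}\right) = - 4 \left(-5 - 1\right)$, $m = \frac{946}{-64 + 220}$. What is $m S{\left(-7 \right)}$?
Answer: $\frac{946}{39} \approx 24.256$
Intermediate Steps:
$m = \frac{473}{78}$ ($m = \frac{946}{156} = 946 \cdot \frac{1}{156} = \frac{473}{78} \approx 6.0641$)
$S{\left(I \right)} = 4$ ($S{\left(I \right)} = -2 + \frac{\left(-4\right) \left(-5 - 1\right)}{4} = -2 + \frac{\left(-4\right) \left(-6\right)}{4} = -2 + \frac{1}{4} \cdot 24 = -2 + 6 = 4$)
$m S{\left(-7 \right)} = \frac{473}{78} \cdot 4 = \frac{946}{39}$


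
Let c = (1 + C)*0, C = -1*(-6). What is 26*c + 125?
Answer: 125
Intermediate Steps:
C = 6
c = 0 (c = (1 + 6)*0 = 7*0 = 0)
26*c + 125 = 26*0 + 125 = 0 + 125 = 125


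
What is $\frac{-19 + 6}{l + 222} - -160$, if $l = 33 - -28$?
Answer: $\frac{45267}{283} \approx 159.95$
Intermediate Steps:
$l = 61$ ($l = 33 + 28 = 61$)
$\frac{-19 + 6}{l + 222} - -160 = \frac{-19 + 6}{61 + 222} - -160 = - \frac{13}{283} + 160 = \frac{45267}{283}$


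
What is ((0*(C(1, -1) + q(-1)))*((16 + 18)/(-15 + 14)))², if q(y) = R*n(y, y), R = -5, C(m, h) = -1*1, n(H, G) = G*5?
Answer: 0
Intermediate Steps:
n(H, G) = 5*G
C(m, h) = -1
q(y) = -25*y
((0*(C(1, -1) + q(-1)))*((16 + 18)/(-15 + 14)))² = ((0*(-1 - 25*(-1)))*((16 + 18)/(-15 + 14)))² = ((0*(-1 + 25))*(34/(-1)))² = ((0*24)*(34*(-1)))² = (0*(-34))² = 0² = 0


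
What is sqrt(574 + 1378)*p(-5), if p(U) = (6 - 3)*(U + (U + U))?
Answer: -180*sqrt(122) ≈ -1988.2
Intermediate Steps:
p(U) = 9*U (p(U) = 3*(U + 2*U) = 3*(3*U) = 9*U)
sqrt(574 + 1378)*p(-5) = sqrt(574 + 1378)*(9*(-5)) = sqrt(1952)*(-45) = (4*sqrt(122))*(-45) = -180*sqrt(122)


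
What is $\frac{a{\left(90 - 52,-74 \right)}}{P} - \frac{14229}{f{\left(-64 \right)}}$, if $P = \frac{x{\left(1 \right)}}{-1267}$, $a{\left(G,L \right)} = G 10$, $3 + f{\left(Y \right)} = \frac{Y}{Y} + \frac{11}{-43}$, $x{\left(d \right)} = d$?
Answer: $- \frac{46089773}{97} \approx -4.7515 \cdot 10^{5}$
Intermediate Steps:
$f{\left(Y \right)} = - \frac{97}{43}$ ($f{\left(Y \right)} = -3 + \left(\frac{Y}{Y} + \frac{11}{-43}\right) = -3 + \left(1 + 11 \left(- \frac{1}{43}\right)\right) = -3 + \left(1 - \frac{11}{43}\right) = -3 + \frac{32}{43} = - \frac{97}{43}$)
$a{\left(G,L \right)} = 10 G$
$P = - \frac{1}{1267}$ ($P = 1 \frac{1}{-1267} = 1 \left(- \frac{1}{1267}\right) = - \frac{1}{1267} \approx -0.00078927$)
$\frac{a{\left(90 - 52,-74 \right)}}{P} - \frac{14229}{f{\left(-64 \right)}} = \frac{10 \left(90 - 52\right)}{- \frac{1}{1267}} - \frac{14229}{- \frac{97}{43}} = 10 \cdot 38 \left(-1267\right) - - \frac{611847}{97} = 380 \left(-1267\right) + \frac{611847}{97} = -481460 + \frac{611847}{97} = - \frac{46089773}{97}$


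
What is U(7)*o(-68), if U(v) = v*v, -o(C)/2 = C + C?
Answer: 13328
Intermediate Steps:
o(C) = -4*C (o(C) = -2*(C + C) = -4*C)
U(v) = v²
U(7)*o(-68) = 7²*(-4*(-68)) = 49*272 = 13328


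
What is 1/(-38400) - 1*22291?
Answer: -855974401/38400 ≈ -22291.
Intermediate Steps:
1/(-38400) - 1*22291 = -1/38400 - 22291 = -855974401/38400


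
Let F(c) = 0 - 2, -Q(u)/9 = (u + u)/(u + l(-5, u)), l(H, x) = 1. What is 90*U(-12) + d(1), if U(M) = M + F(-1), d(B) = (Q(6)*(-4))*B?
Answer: -8388/7 ≈ -1198.3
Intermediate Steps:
Q(u) = -18*u/(1 + u) (Q(u) = -9*(u + u)/(u + 1) = -9*2*u/(1 + u) = -18*u/(1 + u))
F(c) = -2
d(B) = 432*B/7 (d(B) = (-18*6/(1 + 6)*(-4))*B = (-18*6/7*(-4))*B = (-18*6*⅐*(-4))*B = (-108/7*(-4))*B = 432*B/7)
U(M) = -2 + M (U(M) = M - 2 = -2 + M)
90*U(-12) + d(1) = 90*(-2 - 12) + (432/7)*1 = 90*(-14) + 432/7 = -1260 + 432/7 = -8388/7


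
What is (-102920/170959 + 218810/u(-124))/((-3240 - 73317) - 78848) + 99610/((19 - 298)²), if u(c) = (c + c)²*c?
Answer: 2100211020889621511/1641220837167514752 ≈ 1.2797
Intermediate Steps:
u(c) = 4*c³ (u(c) = (2*c)²*c = (4*c²)*c = 4*c³)
(-102920/170959 + 218810/u(-124))/((-3240 - 73317) - 78848) + 99610/((19 - 298)²) = (-102920/170959 + 218810/((4*(-124)³)))/((-3240 - 73317) - 78848) + 99610/((19 - 298)²) = (-102920*1/170959 + 218810/((4*(-1906624))))/(-76557 - 78848) + 99610/((-279)²) = (-102920/170959 + 218810/(-7626496))/(-155405) + 99610/77841 = (-102920/170959 + 218810*(-1/7626496))*(-1/155405) + 99610*(1/77841) = (-102920/170959 - 109405/3813248)*(-1/155405) + 99610/77841 = -411163253555/651909064832*(-1/155405) + 99610/77841 = 82232650711/20261985644043392 + 99610/77841 = 2100211020889621511/1641220837167514752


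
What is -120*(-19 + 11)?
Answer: 960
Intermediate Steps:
-120*(-19 + 11) = -120*(-8) = 960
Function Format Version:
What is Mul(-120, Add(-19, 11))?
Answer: 960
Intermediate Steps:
Mul(-120, Add(-19, 11)) = Mul(-120, -8) = 960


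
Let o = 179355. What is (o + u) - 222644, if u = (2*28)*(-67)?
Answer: -47041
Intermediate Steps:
u = -3752 (u = 56*(-67) = -3752)
(o + u) - 222644 = (179355 - 3752) - 222644 = 175603 - 222644 = -47041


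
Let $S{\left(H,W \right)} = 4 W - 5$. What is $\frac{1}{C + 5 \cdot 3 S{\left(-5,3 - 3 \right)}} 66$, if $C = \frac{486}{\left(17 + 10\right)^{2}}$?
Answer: $- \frac{198}{223} \approx -0.88789$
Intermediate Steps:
$S{\left(H,W \right)} = -5 + 4 W$
$C = \frac{2}{3}$ ($C = \frac{486}{27^{2}} = \frac{486}{729} = 486 \cdot \frac{1}{729} = \frac{2}{3} \approx 0.66667$)
$\frac{1}{C + 5 \cdot 3 S{\left(-5,3 - 3 \right)}} 66 = \frac{1}{\frac{2}{3} + 5 \cdot 3 \left(-5 + 4 \left(3 - 3\right)\right)} 66 = \frac{1}{\frac{2}{3} + 15 \left(-5 + 4 \left(3 - 3\right)\right)} 66 = \frac{1}{\frac{2}{3} + 15 \left(-5 + 4 \cdot 0\right)} 66 = \frac{1}{\frac{2}{3} + 15 \left(-5 + 0\right)} 66 = \frac{1}{\frac{2}{3} + 15 \left(-5\right)} 66 = \frac{1}{\frac{2}{3} - 75} \cdot 66 = \frac{1}{- \frac{223}{3}} \cdot 66 = \left(- \frac{3}{223}\right) 66 = - \frac{198}{223}$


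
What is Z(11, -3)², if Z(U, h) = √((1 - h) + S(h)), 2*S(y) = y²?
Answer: 17/2 ≈ 8.5000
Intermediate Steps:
S(y) = y²/2
Z(U, h) = √(1 + h²/2 - h) (Z(U, h) = √((1 - h) + h²/2) = √(1 + h²/2 - h))
Z(11, -3)² = (√(4 - 4*(-3) + 2*(-3)²)/2)² = (√(4 + 12 + 2*9)/2)² = (√(4 + 12 + 18)/2)² = (√34/2)² = 17/2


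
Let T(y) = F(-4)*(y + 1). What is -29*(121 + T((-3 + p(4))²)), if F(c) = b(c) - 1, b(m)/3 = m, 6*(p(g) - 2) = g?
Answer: -27811/9 ≈ -3090.1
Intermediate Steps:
p(g) = 2 + g/6
b(m) = 3*m
F(c) = -1 + 3*c (F(c) = 3*c - 1 = -1 + 3*c)
T(y) = -13 - 13*y (T(y) = (-1 + 3*(-4))*(y + 1) = (-1 - 12)*(1 + y) = -13*(1 + y) = -13 - 13*y)
-29*(121 + T((-3 + p(4))²)) = -29*(121 + (-13 - 13*(-3 + (2 + (⅙)*4))²)) = -29*(121 + (-13 - 13*(-3 + (2 + ⅔))²)) = -29*(121 + (-13 - 13*(-3 + 8/3)²)) = -29*(121 + (-13 - 13*(-⅓)²)) = -29*(121 + (-13 - 13*⅑)) = -29*(121 + (-13 - 13/9)) = -29*(121 - 130/9) = -29*959/9 = -27811/9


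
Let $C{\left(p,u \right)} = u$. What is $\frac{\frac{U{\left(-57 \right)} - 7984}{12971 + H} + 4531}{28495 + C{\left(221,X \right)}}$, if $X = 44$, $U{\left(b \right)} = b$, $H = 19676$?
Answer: $\frac{7043596}{44367273} \approx 0.15876$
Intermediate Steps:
$\frac{\frac{U{\left(-57 \right)} - 7984}{12971 + H} + 4531}{28495 + C{\left(221,X \right)}} = \frac{\frac{-57 - 7984}{12971 + 19676} + 4531}{28495 + 44} = \frac{- \frac{8041}{32647} + 4531}{28539} = \left(\left(-8041\right) \frac{1}{32647} + 4531\right) \frac{1}{28539} = \left(- \frac{8041}{32647} + 4531\right) \frac{1}{28539} = \frac{147915516}{32647} \cdot \frac{1}{28539} = \frac{7043596}{44367273}$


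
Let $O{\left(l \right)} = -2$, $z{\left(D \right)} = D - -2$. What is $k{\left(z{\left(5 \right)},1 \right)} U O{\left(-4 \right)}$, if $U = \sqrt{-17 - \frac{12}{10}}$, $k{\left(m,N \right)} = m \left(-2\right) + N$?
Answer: $\frac{26 i \sqrt{455}}{5} \approx 110.92 i$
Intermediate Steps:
$z{\left(D \right)} = 2 + D$ ($z{\left(D \right)} = D + 2 = 2 + D$)
$k{\left(m,N \right)} = N - 2 m$ ($k{\left(m,N \right)} = - 2 m + N = N - 2 m$)
$U = \frac{i \sqrt{455}}{5}$ ($U = \sqrt{-17 - \frac{6}{5}} = \sqrt{- \frac{91}{5}} = \frac{i \sqrt{455}}{5} \approx 4.2661 i$)
$k{\left(z{\left(5 \right)},1 \right)} U O{\left(-4 \right)} = \left(1 - 2 \left(2 + 5\right)\right) \frac{i \sqrt{455}}{5} \left(-2\right) = \left(1 - 14\right) \frac{i \sqrt{455}}{5} \left(-2\right) = - 13 \frac{i \sqrt{455}}{5} \left(-2\right) = - \frac{13 i \sqrt{455}}{5} \left(-2\right) = \frac{26 i \sqrt{455}}{5}$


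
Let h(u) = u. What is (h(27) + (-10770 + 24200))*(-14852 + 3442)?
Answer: -153544370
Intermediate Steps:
(h(27) + (-10770 + 24200))*(-14852 + 3442) = (27 + (-10770 + 24200))*(-14852 + 3442) = (27 + 13430)*(-11410) = 13457*(-11410) = -153544370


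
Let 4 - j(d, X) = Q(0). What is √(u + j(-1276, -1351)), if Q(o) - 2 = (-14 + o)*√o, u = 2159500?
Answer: 19*√5982 ≈ 1469.5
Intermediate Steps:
Q(o) = 2 + √o*(-14 + o) (Q(o) = 2 + (-14 + o)*√o = 2 + √o*(-14 + o))
j(d, X) = 2 (j(d, X) = 4 - (2 + 0^(3/2) - 14*√0) = 4 - (2 + 0 - 14*0) = 4 - (2 + 0 + 0) = 4 - 1*2 = 4 - 2 = 2)
√(u + j(-1276, -1351)) = √(2159500 + 2) = √2159502 = 19*√5982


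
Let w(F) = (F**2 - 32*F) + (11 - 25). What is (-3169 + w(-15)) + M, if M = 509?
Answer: -1969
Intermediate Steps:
w(F) = -14 + F**2 - 32*F (w(F) = (F**2 - 32*F) - 14 = -14 + F**2 - 32*F)
(-3169 + w(-15)) + M = (-3169 + (-14 + (-15)**2 - 32*(-15))) + 509 = (-3169 + (-14 + 225 + 480)) + 509 = (-3169 + 691) + 509 = -2478 + 509 = -1969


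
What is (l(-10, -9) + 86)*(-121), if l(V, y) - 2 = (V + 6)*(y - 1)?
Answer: -15488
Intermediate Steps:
l(V, y) = 2 + (-1 + y)*(6 + V) (l(V, y) = 2 + (V + 6)*(y - 1) = 2 + (6 + V)*(-1 + y) = 2 + (-1 + y)*(6 + V))
(l(-10, -9) + 86)*(-121) = ((-4 - 1*(-10) + 6*(-9) - 10*(-9)) + 86)*(-121) = ((-4 + 10 - 54 + 90) + 86)*(-121) = (42 + 86)*(-121) = 128*(-121) = -15488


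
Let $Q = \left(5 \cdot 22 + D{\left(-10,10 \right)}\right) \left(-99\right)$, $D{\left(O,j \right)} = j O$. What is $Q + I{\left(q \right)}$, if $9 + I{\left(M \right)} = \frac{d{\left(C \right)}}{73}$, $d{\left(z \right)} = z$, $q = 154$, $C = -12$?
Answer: $- \frac{72939}{73} \approx -999.16$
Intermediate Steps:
$D{\left(O,j \right)} = O j$
$Q = -990$ ($Q = \left(5 \cdot 22 - 100\right) \left(-99\right) = \left(110 - 100\right) \left(-99\right) = 10 \left(-99\right) = -990$)
$I{\left(M \right)} = - \frac{669}{73}$ ($I{\left(M \right)} = -9 - \frac{12}{73} = - \frac{669}{73}$)
$Q + I{\left(q \right)} = -990 - \frac{669}{73} = - \frac{72939}{73}$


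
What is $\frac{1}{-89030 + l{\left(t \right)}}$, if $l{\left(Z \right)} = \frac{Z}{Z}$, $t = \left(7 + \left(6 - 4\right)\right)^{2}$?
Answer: $- \frac{1}{89029} \approx -1.1232 \cdot 10^{-5}$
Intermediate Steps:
$t = 81$ ($t = \left(7 + \left(6 - 4\right)\right)^{2} = \left(7 + 2\right)^{2} = 9^{2} = 81$)
$l{\left(Z \right)} = 1$
$\frac{1}{-89030 + l{\left(t \right)}} = \frac{1}{-89030 + 1} = \frac{1}{-89029} = - \frac{1}{89029}$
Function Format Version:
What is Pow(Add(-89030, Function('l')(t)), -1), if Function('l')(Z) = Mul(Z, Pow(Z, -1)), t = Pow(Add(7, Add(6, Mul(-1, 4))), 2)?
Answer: Rational(-1, 89029) ≈ -1.1232e-5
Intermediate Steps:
t = 81 (t = Pow(Add(7, Add(6, -4)), 2) = Pow(Add(7, 2), 2) = Pow(9, 2) = 81)
Function('l')(Z) = 1
Pow(Add(-89030, Function('l')(t)), -1) = Pow(Add(-89030, 1), -1) = Pow(-89029, -1) = Rational(-1, 89029)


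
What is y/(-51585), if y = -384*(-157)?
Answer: -20096/17195 ≈ -1.1687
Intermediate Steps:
y = 60288
y/(-51585) = 60288/(-51585) = 60288*(-1/51585) = -20096/17195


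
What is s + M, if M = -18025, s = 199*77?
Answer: -2702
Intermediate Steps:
s = 15323
s + M = 15323 - 18025 = -2702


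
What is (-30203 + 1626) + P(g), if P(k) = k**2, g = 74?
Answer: -23101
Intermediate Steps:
(-30203 + 1626) + P(g) = (-30203 + 1626) + 74**2 = -28577 + 5476 = -23101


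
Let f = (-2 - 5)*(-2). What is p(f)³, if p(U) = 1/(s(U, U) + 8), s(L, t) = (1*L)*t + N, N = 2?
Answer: 1/8741816 ≈ 1.1439e-7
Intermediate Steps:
f = 14 (f = -7*(-2) = 14)
s(L, t) = 2 + L*t (s(L, t) = (1*L)*t + 2 = L*t + 2 = 2 + L*t)
p(U) = 1/(10 + U²) (p(U) = 1/((2 + U*U) + 8) = 1/((2 + U²) + 8) = 1/(10 + U²))
p(f)³ = (1/(10 + 14²))³ = (1/(10 + 196))³ = (1/206)³ = 1/8741816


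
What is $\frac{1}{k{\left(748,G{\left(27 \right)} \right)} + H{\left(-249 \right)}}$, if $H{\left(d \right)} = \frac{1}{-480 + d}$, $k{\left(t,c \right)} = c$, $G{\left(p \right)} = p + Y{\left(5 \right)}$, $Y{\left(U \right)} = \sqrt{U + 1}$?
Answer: $\frac{7174089}{192096239} - \frac{531441 \sqrt{6}}{384192478} \approx 0.033958$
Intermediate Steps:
$Y{\left(U \right)} = \sqrt{1 + U}$
$G{\left(p \right)} = p + \sqrt{6}$ ($G{\left(p \right)} = p + \sqrt{1 + 5} = p + \sqrt{6}$)
$\frac{1}{k{\left(748,G{\left(27 \right)} \right)} + H{\left(-249 \right)}} = \frac{1}{\left(27 + \sqrt{6}\right) + \frac{1}{-480 - 249}} = \frac{1}{\left(27 + \sqrt{6}\right) + \frac{1}{-729}} = \frac{1}{\left(27 + \sqrt{6}\right) - \frac{1}{729}} = \frac{1}{\frac{19682}{729} + \sqrt{6}}$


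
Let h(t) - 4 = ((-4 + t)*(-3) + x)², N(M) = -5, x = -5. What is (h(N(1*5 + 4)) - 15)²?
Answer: 223729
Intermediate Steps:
h(t) = 4 + (7 - 3*t)² (h(t) = 4 + ((-4 + t)*(-3) - 5)² = 4 + ((12 - 3*t) - 5)² = 4 + (7 - 3*t)²)
(h(N(1*5 + 4)) - 15)² = ((4 + (-7 + 3*(-5))²) - 15)² = ((4 + (-7 - 15)²) - 15)² = ((4 + (-22)²) - 15)² = ((4 + 484) - 15)² = (488 - 15)² = 473² = 223729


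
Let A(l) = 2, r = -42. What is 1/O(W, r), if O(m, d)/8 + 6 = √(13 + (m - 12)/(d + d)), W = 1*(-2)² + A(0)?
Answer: -7/214 - √2562/2568 ≈ -0.052421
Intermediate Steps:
W = 6 (W = 1*(-2)² + 2 = 1*4 + 2 = 4 + 2 = 6)
O(m, d) = -48 + 8*√(13 + (-12 + m)/(2*d)) (O(m, d) = -48 + 8*√(13 + (m - 12)/(d + d)) = -48 + 8*√(13 + (-12 + m)/((2*d))) = -48 + 8*√(13 + (-12 + m)*(1/(2*d))) = -48 + 8*√(13 + (-12 + m)/(2*d)))
1/O(W, r) = 1/(-48 + 4*√2*√((-12 + 6 + 26*(-42))/(-42))) = 1/(-48 + 4*√2*√(-(-12 + 6 - 1092)/42)) = 1/(-48 + 4*√2*√(-1/42*(-1098))) = 1/(-48 + 4*√2*√(183/7)) = 1/(-48 + 4*√2*(√1281/7)) = 1/(-48 + 4*√2562/7)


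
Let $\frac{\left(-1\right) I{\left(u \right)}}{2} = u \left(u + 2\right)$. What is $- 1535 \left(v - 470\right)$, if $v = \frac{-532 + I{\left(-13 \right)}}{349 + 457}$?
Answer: $\frac{291372165}{403} \approx 7.2301 \cdot 10^{5}$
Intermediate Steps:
$I{\left(u \right)} = - 2 u \left(2 + u\right)$ ($I{\left(u \right)} = - 2 u \left(u + 2\right) = - 2 u \left(2 + u\right)$)
$v = - \frac{409}{403}$ ($v = \frac{-532 - - 26 \left(2 - 13\right)}{349 + 457} = \frac{-532 - \left(-26\right) \left(-11\right)}{806} = \left(-532 - 286\right) \frac{1}{806} = \left(-818\right) \frac{1}{806} = - \frac{409}{403} \approx -1.0149$)
$- 1535 \left(v - 470\right) = - 1535 \left(- \frac{409}{403} - 470\right) = \left(-1535\right) \left(- \frac{189819}{403}\right) = \frac{291372165}{403}$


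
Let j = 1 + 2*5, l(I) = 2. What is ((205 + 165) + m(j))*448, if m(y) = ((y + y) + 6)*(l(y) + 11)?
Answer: 328832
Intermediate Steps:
j = 11 (j = 1 + 10 = 11)
m(y) = 78 + 26*y (m(y) = ((y + y) + 6)*(2 + 11) = (2*y + 6)*13 = (6 + 2*y)*13 = 78 + 26*y)
((205 + 165) + m(j))*448 = ((205 + 165) + (78 + 26*11))*448 = (370 + (78 + 286))*448 = (370 + 364)*448 = 734*448 = 328832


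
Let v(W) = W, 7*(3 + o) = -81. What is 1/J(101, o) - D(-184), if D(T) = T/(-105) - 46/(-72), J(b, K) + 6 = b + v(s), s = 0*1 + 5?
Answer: -7501/3150 ≈ -2.3813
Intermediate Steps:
o = -102/7 (o = -3 + (⅐)*(-81) = -3 - 81/7 = -102/7 ≈ -14.571)
s = 5 (s = 0 + 5 = 5)
J(b, K) = -1 + b (J(b, K) = -6 + (b + 5) = -6 + (5 + b) = -1 + b)
D(T) = 23/36 - T/105 (D(T) = T*(-1/105) - 46*(-1/72) = -T/105 + 23/36 = 23/36 - T/105)
1/J(101, o) - D(-184) = 1/(-1 + 101) - (23/36 - 1/105*(-184)) = 1/100 - (23/36 + 184/105) = 1/100 - 1*3013/1260 = 1/100 - 3013/1260 = -7501/3150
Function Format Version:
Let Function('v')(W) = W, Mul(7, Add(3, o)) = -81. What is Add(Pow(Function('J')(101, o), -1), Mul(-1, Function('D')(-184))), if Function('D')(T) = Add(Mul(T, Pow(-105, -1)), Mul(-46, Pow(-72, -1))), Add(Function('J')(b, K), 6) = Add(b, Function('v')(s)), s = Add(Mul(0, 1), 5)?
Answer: Rational(-7501, 3150) ≈ -2.3813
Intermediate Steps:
o = Rational(-102, 7) (o = Add(-3, Mul(Rational(1, 7), -81)) = Add(-3, Rational(-81, 7)) = Rational(-102, 7) ≈ -14.571)
s = 5 (s = Add(0, 5) = 5)
Function('J')(b, K) = Add(-1, b) (Function('J')(b, K) = Add(-6, Add(b, 5)) = Add(-6, Add(5, b)) = Add(-1, b))
Function('D')(T) = Add(Rational(23, 36), Mul(Rational(-1, 105), T)) (Function('D')(T) = Add(Mul(T, Rational(-1, 105)), Mul(-46, Rational(-1, 72))) = Add(Mul(Rational(-1, 105), T), Rational(23, 36)) = Add(Rational(23, 36), Mul(Rational(-1, 105), T)))
Add(Pow(Function('J')(101, o), -1), Mul(-1, Function('D')(-184))) = Add(Pow(Add(-1, 101), -1), Mul(-1, Add(Rational(23, 36), Mul(Rational(-1, 105), -184)))) = Add(Pow(100, -1), Mul(-1, Add(Rational(23, 36), Rational(184, 105)))) = Add(Rational(1, 100), Mul(-1, Rational(3013, 1260))) = Add(Rational(1, 100), Rational(-3013, 1260)) = Rational(-7501, 3150)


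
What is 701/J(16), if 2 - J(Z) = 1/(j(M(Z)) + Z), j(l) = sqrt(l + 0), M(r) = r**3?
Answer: 56080/159 ≈ 352.70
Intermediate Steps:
j(l) = sqrt(l)
J(Z) = 2 - 1/(Z + sqrt(Z**3)) (J(Z) = 2 - 1/(sqrt(Z**3) + Z) = 2 - 1/(Z + sqrt(Z**3)))
701/J(16) = 701/(((-1 + 2*16 + 2*sqrt(16**3))/(16 + sqrt(16**3)))) = 701/(((-1 + 32 + 2*sqrt(4096))/(16 + sqrt(4096)))) = 701/(((-1 + 32 + 2*64)/(16 + 64))) = 701/(((-1 + 32 + 128)/80)) = 701/(((1/80)*159)) = 701/(159/80) = 701*(80/159) = 56080/159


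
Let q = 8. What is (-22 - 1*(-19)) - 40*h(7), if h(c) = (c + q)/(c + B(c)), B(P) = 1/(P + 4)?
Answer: -1139/13 ≈ -87.615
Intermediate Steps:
B(P) = 1/(4 + P)
h(c) = (8 + c)/(c + 1/(4 + c)) (h(c) = (c + 8)/(c + 1/(4 + c)) = (8 + c)/(c + 1/(4 + c)))
(-22 - 1*(-19)) - 40*h(7) = (-22 - 1*(-19)) - 40*(4 + 7)*(8 + 7)/(1 + 7*(4 + 7)) = (-22 + 19) - 40*11*15/(1 + 7*11) = -3 - 40*11*15/(1 + 77) = -3 - 40*11*15/78 = -3 - 20*11*15/39 = -3 - 40*55/26 = -3 - 1100/13 = -1139/13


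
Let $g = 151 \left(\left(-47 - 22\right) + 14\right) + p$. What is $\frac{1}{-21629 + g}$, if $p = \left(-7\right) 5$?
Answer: $- \frac{1}{29969} \approx -3.3368 \cdot 10^{-5}$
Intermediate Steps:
$p = -35$
$g = -8340$ ($g = 151 \left(\left(-47 - 22\right) + 14\right) - 35 = 151 \left(-69 + 14\right) - 35 = 151 \left(-55\right) - 35 = -8305 - 35 = -8340$)
$\frac{1}{-21629 + g} = \frac{1}{-21629 - 8340} = \frac{1}{-29969} = - \frac{1}{29969}$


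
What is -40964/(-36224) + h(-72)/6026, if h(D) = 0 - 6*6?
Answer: 30693125/27285728 ≈ 1.1249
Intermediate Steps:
h(D) = -36 (h(D) = 0 - 36 = -36)
-40964/(-36224) + h(-72)/6026 = -40964/(-36224) - 36/6026 = -40964*(-1/36224) - 36*1/6026 = 10241/9056 - 18/3013 = 30693125/27285728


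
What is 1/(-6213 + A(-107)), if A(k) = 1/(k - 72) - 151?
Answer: -179/1139157 ≈ -0.00015713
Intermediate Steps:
A(k) = -151 + 1/(-72 + k) (A(k) = 1/(-72 + k) - 151 = -151 + 1/(-72 + k))
1/(-6213 + A(-107)) = 1/(-6213 + (10873 - 151*(-107))/(-72 - 107)) = 1/(-6213 + (10873 + 16157)/(-179)) = 1/(-6213 - 1/179*27030) = 1/(-6213 - 27030/179) = 1/(-1139157/179) = -179/1139157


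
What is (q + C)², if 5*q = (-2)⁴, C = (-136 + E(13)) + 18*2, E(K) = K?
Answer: 175561/25 ≈ 7022.4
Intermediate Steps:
C = -87 (C = (-136 + 13) + 18*2 = -123 + 36 = -87)
q = 16/5 (q = (⅕)*(-2)⁴ = (⅕)*16 = 16/5 ≈ 3.2000)
(q + C)² = (16/5 - 87)² = (-419/5)² = 175561/25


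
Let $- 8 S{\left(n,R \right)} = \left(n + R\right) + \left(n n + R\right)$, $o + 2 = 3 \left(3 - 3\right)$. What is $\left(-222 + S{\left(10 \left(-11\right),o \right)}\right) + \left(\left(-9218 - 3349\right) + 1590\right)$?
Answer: $- \frac{50789}{4} \approx -12697.0$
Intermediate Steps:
$o = -2$ ($o = -2 + 3 \left(3 - 3\right) = -2 + 3 \cdot 0 = -2 + 0 = -2$)
$S{\left(n,R \right)} = - \frac{R}{4} - \frac{n}{8} - \frac{n^{2}}{8}$ ($S{\left(n,R \right)} = - \frac{\left(n + R\right) + \left(n n + R\right)}{8} = - \frac{\left(R + n\right) + \left(n^{2} + R\right)}{8} = - \frac{\left(R + n\right) + \left(R + n^{2}\right)}{8} = - \frac{n + n^{2} + 2 R}{8} = - \frac{R}{4} - \frac{n}{8} - \frac{n^{2}}{8}$)
$\left(-222 + S{\left(10 \left(-11\right),o \right)}\right) + \left(\left(-9218 - 3349\right) + 1590\right) = \left(-222 - \left(- \frac{1}{2} + \frac{3025}{2} + \frac{1}{8} \cdot 10 \left(-11\right)\right)\right) + \left(\left(-9218 - 3349\right) + 1590\right) = \left(-222 - \left(- \frac{57}{4} + \frac{3025}{2}\right)\right) + \left(-12567 + 1590\right) = \left(-222 + \left(\frac{1}{2} + \frac{55}{4} - \frac{3025}{2}\right)\right) - 10977 = \left(-222 - \frac{5993}{4}\right) - 10977 = - \frac{6881}{4} - 10977 = - \frac{50789}{4}$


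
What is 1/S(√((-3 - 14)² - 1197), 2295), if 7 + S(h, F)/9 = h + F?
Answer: 572/11780667 - I*√227/23561334 ≈ 4.8554e-5 - 6.3946e-7*I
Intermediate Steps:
S(h, F) = -63 + 9*F + 9*h (S(h, F) = -63 + 9*(h + F) = -63 + 9*(F + h) = -63 + (9*F + 9*h) = -63 + 9*F + 9*h)
1/S(√((-3 - 14)² - 1197), 2295) = 1/(-63 + 9*2295 + 9*√((-3 - 14)² - 1197)) = 1/(-63 + 20655 + 9*√((-17)² - 1197)) = 1/(-63 + 20655 + 9*√(289 - 1197)) = 1/(-63 + 20655 + 9*√(-908)) = 1/(-63 + 20655 + 9*(2*I*√227)) = 1/(-63 + 20655 + 18*I*√227) = 1/(20592 + 18*I*√227)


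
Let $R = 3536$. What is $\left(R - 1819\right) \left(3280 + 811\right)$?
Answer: $7024247$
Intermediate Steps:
$\left(R - 1819\right) \left(3280 + 811\right) = \left(3536 - 1819\right) \left(3280 + 811\right) = 1717 \cdot 4091 = 7024247$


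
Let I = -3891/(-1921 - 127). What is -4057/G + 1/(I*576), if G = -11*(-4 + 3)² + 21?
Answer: -142071763/350190 ≈ -405.70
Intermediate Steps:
I = 3891/2048 (I = -3891/(-2048) = -3891*(-1/2048) = 3891/2048 ≈ 1.8999)
G = 10 (G = -11*(-1)² + 21 = -11*1 + 21 = -11 + 21 = 10)
-4057/G + 1/(I*576) = -4057/10 + 1/((3891/2048)*576) = -4057*⅒ + (2048/3891)*(1/576) = -4057/10 + 32/35019 = -142071763/350190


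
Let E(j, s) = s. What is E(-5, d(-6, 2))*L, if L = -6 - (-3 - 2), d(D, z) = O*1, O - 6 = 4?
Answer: -10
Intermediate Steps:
O = 10 (O = 6 + 4 = 10)
d(D, z) = 10 (d(D, z) = 10*1 = 10)
L = -1 (L = -6 - 1*(-5) = -6 + 5 = -1)
E(-5, d(-6, 2))*L = 10*(-1) = -10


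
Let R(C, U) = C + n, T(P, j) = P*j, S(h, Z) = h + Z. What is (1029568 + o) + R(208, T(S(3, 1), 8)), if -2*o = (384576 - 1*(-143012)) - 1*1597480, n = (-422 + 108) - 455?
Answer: 1563953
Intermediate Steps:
S(h, Z) = Z + h
n = -769 (n = -314 - 455 = -769)
R(C, U) = -769 + C (R(C, U) = C - 769 = -769 + C)
o = 534946 (o = -((384576 - 1*(-143012)) - 1*1597480)/2 = -((384576 + 143012) - 1597480)/2 = -(527588 - 1597480)/2 = -1/2*(-1069892) = 534946)
(1029568 + o) + R(208, T(S(3, 1), 8)) = (1029568 + 534946) + (-769 + 208) = 1564514 - 561 = 1563953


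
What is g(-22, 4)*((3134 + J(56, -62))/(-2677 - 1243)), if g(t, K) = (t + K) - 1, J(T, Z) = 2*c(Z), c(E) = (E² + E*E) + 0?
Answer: 35169/392 ≈ 89.717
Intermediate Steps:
c(E) = 2*E² (c(E) = (E² + E²) + 0 = 2*E² + 0 = 2*E²)
J(T, Z) = 4*Z² (J(T, Z) = 2*(2*Z²) = 4*Z²)
g(t, K) = -1 + K + t (g(t, K) = (K + t) - 1 = -1 + K + t)
g(-22, 4)*((3134 + J(56, -62))/(-2677 - 1243)) = (-1 + 4 - 22)*((3134 + 4*(-62)²)/(-2677 - 1243)) = -19*(3134 + 4*3844)/(-3920) = -19*(3134 + 15376)*(-1)/3920 = -351690*(-1)/3920 = -19*(-1851/392) = 35169/392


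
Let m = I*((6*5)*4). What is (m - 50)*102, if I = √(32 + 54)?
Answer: -5100 + 12240*√86 ≈ 1.0841e+5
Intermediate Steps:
I = √86 ≈ 9.2736
m = 120*√86 (m = √86*((6*5)*4) = √86*(30*4) = √86*120 = 120*√86 ≈ 1112.8)
(m - 50)*102 = (120*√86 - 50)*102 = (-50 + 120*√86)*102 = -5100 + 12240*√86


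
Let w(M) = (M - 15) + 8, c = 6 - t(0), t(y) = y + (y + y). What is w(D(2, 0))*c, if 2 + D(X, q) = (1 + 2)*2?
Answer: -18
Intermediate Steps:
D(X, q) = 4 (D(X, q) = -2 + (1 + 2)*2 = -2 + 3*2 = -2 + 6 = 4)
t(y) = 3*y (t(y) = y + 2*y = 3*y)
c = 6 (c = 6 - 3*0 = 6 - 1*0 = 6 + 0 = 6)
w(M) = -7 + M (w(M) = (-15 + M) + 8 = -7 + M)
w(D(2, 0))*c = (-7 + 4)*6 = -3*6 = -18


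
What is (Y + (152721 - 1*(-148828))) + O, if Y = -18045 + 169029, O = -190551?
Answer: 261982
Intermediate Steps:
Y = 150984
(Y + (152721 - 1*(-148828))) + O = (150984 + (152721 - 1*(-148828))) - 190551 = (150984 + (152721 + 148828)) - 190551 = (150984 + 301549) - 190551 = 452533 - 190551 = 261982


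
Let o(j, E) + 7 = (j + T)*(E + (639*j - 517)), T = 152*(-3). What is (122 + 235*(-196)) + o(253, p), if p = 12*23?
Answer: -32815423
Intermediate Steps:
T = -456
p = 276
o(j, E) = -7 + (-456 + j)*(-517 + E + 639*j) (o(j, E) = -7 + (j - 456)*(E + (639*j - 517)) = -7 + (-456 + j)*(E + (-517 + 639*j)) = -7 + (-456 + j)*(-517 + E + 639*j))
(122 + 235*(-196)) + o(253, p) = (122 + 235*(-196)) + (235745 - 291901*253 - 456*276 + 639*253² + 276*253) = (122 - 46060) + (235745 - 73850953 - 125856 + 639*64009 + 69828) = -45938 + (235745 - 73850953 - 125856 + 40901751 + 69828) = -45938 - 32769485 = -32815423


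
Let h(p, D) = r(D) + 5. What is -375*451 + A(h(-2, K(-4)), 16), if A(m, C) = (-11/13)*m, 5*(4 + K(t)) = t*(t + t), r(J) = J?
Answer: -10993532/65 ≈ -1.6913e+5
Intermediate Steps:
K(t) = -4 + 2*t²/5 (K(t) = -4 + (t*(t + t))/5 = -4 + (t*(2*t))/5 = -4 + (2*t²)/5 = -4 + 2*t²/5)
h(p, D) = 5 + D (h(p, D) = D + 5 = 5 + D)
A(m, C) = -11*m/13 (A(m, C) = (-11*1/13)*m = -11*m/13)
-375*451 + A(h(-2, K(-4)), 16) = -375*451 - 11*(5 + (-4 + (⅖)*(-4)²))/13 = -169125 - 11*(5 + (-4 + (⅖)*16))/13 = -169125 - 11*(5 + (-4 + 32/5))/13 = -169125 - 11*(5 + 12/5)/13 = -169125 - 11/13*37/5 = -169125 - 407/65 = -10993532/65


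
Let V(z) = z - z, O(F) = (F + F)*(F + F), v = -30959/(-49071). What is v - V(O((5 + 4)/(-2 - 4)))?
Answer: 30959/49071 ≈ 0.63090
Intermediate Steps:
v = 30959/49071 (v = -30959*(-1/49071) = 30959/49071 ≈ 0.63090)
O(F) = 4*F² (O(F) = (2*F)*(2*F) = 4*F²)
V(z) = 0
v - V(O((5 + 4)/(-2 - 4))) = 30959/49071 - 1*0 = 30959/49071 + 0 = 30959/49071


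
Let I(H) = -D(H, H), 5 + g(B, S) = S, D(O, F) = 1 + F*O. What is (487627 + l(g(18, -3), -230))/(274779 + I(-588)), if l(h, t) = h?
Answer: -487619/70966 ≈ -6.8712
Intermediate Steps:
g(B, S) = -5 + S
I(H) = -1 - H² (I(H) = -(1 + H*H) = -(1 + H²) = -1 - H²)
(487627 + l(g(18, -3), -230))/(274779 + I(-588)) = (487627 + (-5 - 3))/(274779 + (-1 - 1*(-588)²)) = (487627 - 8)/(274779 + (-1 - 1*345744)) = 487619/(274779 + (-1 - 345744)) = 487619/(274779 - 345745) = 487619/(-70966) = 487619*(-1/70966) = -487619/70966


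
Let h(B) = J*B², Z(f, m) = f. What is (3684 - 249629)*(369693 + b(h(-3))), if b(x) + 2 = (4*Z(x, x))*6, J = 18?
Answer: -91879887155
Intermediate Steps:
h(B) = 18*B²
b(x) = -2 + 24*x (b(x) = -2 + (4*x)*6 = -2 + 24*x)
(3684 - 249629)*(369693 + b(h(-3))) = (3684 - 249629)*(369693 + (-2 + 24*(18*(-3)²))) = -245945*(369693 + (-2 + 24*(18*9))) = -245945*(369693 + (-2 + 24*162)) = -245945*(369693 + (-2 + 3888)) = -245945*(369693 + 3886) = -245945*373579 = -91879887155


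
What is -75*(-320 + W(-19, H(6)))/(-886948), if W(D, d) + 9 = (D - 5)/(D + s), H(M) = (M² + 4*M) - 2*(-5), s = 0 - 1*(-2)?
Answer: -417675/15078116 ≈ -0.027701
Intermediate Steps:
s = 2 (s = 0 + 2 = 2)
H(M) = 10 + M² + 4*M (H(M) = (M² + 4*M) + 10 = 10 + M² + 4*M)
W(D, d) = -9 + (-5 + D)/(2 + D) (W(D, d) = -9 + (D - 5)/(D + 2) = -9 + (-5 + D)/(2 + D))
-75*(-320 + W(-19, H(6)))/(-886948) = -75*(-320 + (-23 - 8*(-19))/(2 - 19))/(-886948) = -75*(-320 + (-23 + 152)/(-17))*(-1/886948) = -75*(-320 - 1/17*129)*(-1/886948) = -75*(-320 - 129/17)*(-1/886948) = -75*(-5569/17)*(-1/886948) = (417675/17)*(-1/886948) = -417675/15078116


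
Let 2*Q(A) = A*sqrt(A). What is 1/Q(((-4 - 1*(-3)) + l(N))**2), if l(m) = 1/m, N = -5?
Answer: 125/108 ≈ 1.1574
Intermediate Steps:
Q(A) = A**(3/2)/2 (Q(A) = (A*sqrt(A))/2 = A**(3/2)/2)
1/Q(((-4 - 1*(-3)) + l(N))**2) = 1/((((-4 - 1*(-3)) + 1/(-5))**2)**(3/2)/2) = 1/((((-4 + 3) - 1/5)**2)**(3/2)/2) = 1/(((-1 - 1/5)**2)**(3/2)/2) = 1/(((-6/5)**2)**(3/2)/2) = 1/((36/25)**(3/2)/2) = 1/((1/2)*(216/125)) = 1/(108/125) = 125/108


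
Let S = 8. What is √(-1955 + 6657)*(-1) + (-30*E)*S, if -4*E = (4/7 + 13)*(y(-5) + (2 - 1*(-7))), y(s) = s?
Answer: 22800/7 - √4702 ≈ 3188.6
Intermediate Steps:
E = -95/7 (E = -(4/7 + 13)*(-5 + (2 - 1*(-7)))/4 = -(4*(⅐) + 13)*(-5 + (2 + 7))/4 = -(4/7 + 13)*(-5 + 9)/4 = -95*4/28 = -¼*380/7 = -95/7 ≈ -13.571)
√(-1955 + 6657)*(-1) + (-30*E)*S = √(-1955 + 6657)*(-1) - 30*(-95/7)*8 = √4702*(-1) + (2850/7)*8 = -√4702 + 22800/7 = 22800/7 - √4702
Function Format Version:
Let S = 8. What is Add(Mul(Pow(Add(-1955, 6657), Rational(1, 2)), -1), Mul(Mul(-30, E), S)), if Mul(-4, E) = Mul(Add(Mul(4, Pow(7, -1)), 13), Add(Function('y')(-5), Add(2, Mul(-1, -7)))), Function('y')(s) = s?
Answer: Add(Rational(22800, 7), Mul(-1, Pow(4702, Rational(1, 2)))) ≈ 3188.6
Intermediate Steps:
E = Rational(-95, 7) (E = Mul(Rational(-1, 4), Mul(Add(Mul(4, Pow(7, -1)), 13), Add(-5, Add(2, Mul(-1, -7))))) = Mul(Rational(-1, 4), Mul(Add(Mul(4, Rational(1, 7)), 13), Add(-5, Add(2, 7)))) = Mul(Rational(-1, 4), Mul(Add(Rational(4, 7), 13), Add(-5, 9))) = Mul(Rational(-1, 4), Mul(Rational(95, 7), 4)) = Mul(Rational(-1, 4), Rational(380, 7)) = Rational(-95, 7) ≈ -13.571)
Add(Mul(Pow(Add(-1955, 6657), Rational(1, 2)), -1), Mul(Mul(-30, E), S)) = Add(Mul(Pow(Add(-1955, 6657), Rational(1, 2)), -1), Mul(Mul(-30, Rational(-95, 7)), 8)) = Add(Mul(Pow(4702, Rational(1, 2)), -1), Mul(Rational(2850, 7), 8)) = Add(Mul(-1, Pow(4702, Rational(1, 2))), Rational(22800, 7)) = Add(Rational(22800, 7), Mul(-1, Pow(4702, Rational(1, 2))))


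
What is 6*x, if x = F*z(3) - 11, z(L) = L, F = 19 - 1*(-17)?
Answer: 582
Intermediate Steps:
F = 36 (F = 19 + 17 = 36)
x = 97 (x = 36*3 - 11 = 108 - 11 = 97)
6*x = 6*97 = 582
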